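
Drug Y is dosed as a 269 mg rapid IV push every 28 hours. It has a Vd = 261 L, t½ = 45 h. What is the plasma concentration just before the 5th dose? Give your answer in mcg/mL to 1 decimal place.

f = (1/2)^(τ/t½) = (1/2)^(28/45) ≈ 0.6497.
C₀ = D/Vd = 269/261 ≈ 1.031 mcg/mL.
Before the 5th dose, 4 doses have been given. Superposition: Cmin = C₀·(f + f² + … + f^4).
≈ 1.031 × (0.6497 + 0.4221 + 0.2742 + 0.1782) ≈ 1.031 × 1.5242 ≈ 1.571 mcg/mL.

1.6 mcg/mL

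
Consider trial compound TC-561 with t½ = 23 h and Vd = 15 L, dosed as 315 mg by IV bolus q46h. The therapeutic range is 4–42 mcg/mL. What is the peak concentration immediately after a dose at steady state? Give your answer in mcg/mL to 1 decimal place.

τ = 46 h = 2 half-lives, so f = (1/2)^2 = 0.25.
Accumulation ratio R = 1/(1 − f) = 1/0.75 = 4/3.
Single-dose peak C₀ = D/Vd = 315/15 = 21 mcg/mL.
Steady-state peak Cmax,ss = C₀·R = 21 × 4/3 ≈ 28.000 mcg/mL.
Peak 28.0 mcg/mL vs MTC 42 mcg/mL: below toxic threshold.

28.0 mcg/mL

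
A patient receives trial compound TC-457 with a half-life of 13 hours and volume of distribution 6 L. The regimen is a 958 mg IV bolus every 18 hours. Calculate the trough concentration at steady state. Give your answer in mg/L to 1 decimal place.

k = ln2/t½ = ln2/13 ≈ 0.053319 h⁻¹; fraction remaining f = e^(−kτ) = e^(−0.053319×18) ≈ 0.3830.
Accumulation ratio R = 1/(1 − f) ≈ 1/0.6170 ≈ 1.6207.
Single-dose peak C₀ = D/Vd = 958/6 ≈ 159.667 mg/L.
Cmax,ss = C₀/(1 − f) ≈ 159.667/0.6170 ≈ 258.780 mg/L.
One interval later, Cmin,ss = Cmax,ss·e^(−kτ) ≈ 258.780 × 0.3830 ≈ 99.113 mg/L.

99.1 mg/L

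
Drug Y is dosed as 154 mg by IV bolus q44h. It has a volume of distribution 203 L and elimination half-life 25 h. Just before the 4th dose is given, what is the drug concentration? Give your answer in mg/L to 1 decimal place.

0.3 mg/L

f = (1/2)^(τ/t½) = (1/2)^(44/25) ≈ 0.2952.
C₀ = D/Vd = 154/203 ≈ 0.759 mg/L.
Before the 4th dose, 3 doses have been given. Superposition: Cmin = C₀·(f + f² + … + f^3).
≈ 0.759 × (0.2952 + 0.0871 + 0.0257) ≈ 0.759 × 0.4080 ≈ 0.310 mg/L.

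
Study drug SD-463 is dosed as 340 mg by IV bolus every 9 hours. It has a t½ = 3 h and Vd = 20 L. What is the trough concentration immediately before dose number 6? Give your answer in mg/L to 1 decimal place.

2.4 mg/L

f = (1/2)^(τ/t½) = (1/2)^(9/3) ≈ 0.1250.
C₀ = D/Vd = 340/20 ≈ 17.000 mg/L.
Before the 6th dose, 5 doses have been given. Superposition: Cmin = C₀·(f + f² + … + f^5).
≈ 17.000 × (0.1250 + 0.0156 + 0.0020 + 0.0002 + 0.0000) ≈ 17.000 × 0.1428 ≈ 2.428 mg/L.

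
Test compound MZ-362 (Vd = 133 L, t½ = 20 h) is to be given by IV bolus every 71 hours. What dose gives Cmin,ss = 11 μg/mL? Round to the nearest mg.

τ/t½ = 71/20 ≈ 3.55, so f = (1/2)^(71/20) ≈ 0.085378.
Cmin,ss = (D/Vd)·f/(1−f), so D = Cmin,ss·Vd·(1−f)/f.
D = 11 × 133 × (1−f)/f ≈ 11 × 133 × 10.71262 ≈ 15672.56 mg.

15673 mg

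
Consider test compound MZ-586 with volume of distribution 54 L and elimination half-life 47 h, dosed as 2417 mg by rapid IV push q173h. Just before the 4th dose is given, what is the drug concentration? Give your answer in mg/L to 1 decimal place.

f = (1/2)^(τ/t½) = (1/2)^(173/47) ≈ 0.0780.
C₀ = D/Vd = 2417/54 ≈ 44.759 mg/L.
Before the 4th dose, 3 doses have been given. Superposition: Cmin = C₀·(f + f² + … + f^3).
≈ 44.759 × (0.0780 + 0.0061 + 0.0005) ≈ 44.759 × 0.0846 ≈ 3.787 mg/L.

3.8 mg/L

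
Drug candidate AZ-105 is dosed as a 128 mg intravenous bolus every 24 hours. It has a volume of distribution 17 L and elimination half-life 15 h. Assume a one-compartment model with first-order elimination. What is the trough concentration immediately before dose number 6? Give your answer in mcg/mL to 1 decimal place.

f = (1/2)^(τ/t½) = (1/2)^(24/15) ≈ 0.3299.
C₀ = D/Vd = 128/17 ≈ 7.529 mcg/mL.
Before the 6th dose, 5 doses have been given. Superposition: Cmin = C₀·(f + f² + … + f^5).
≈ 7.529 × (0.3299 + 0.1088 + 0.0359 + 0.0118 + 0.0039) ≈ 7.529 × 0.4903 ≈ 3.691 mcg/mL.

3.7 mcg/mL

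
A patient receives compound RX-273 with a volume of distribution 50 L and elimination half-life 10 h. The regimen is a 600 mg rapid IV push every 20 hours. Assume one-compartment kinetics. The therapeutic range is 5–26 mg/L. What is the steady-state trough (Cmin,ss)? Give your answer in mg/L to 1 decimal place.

τ = 20 h = 2 half-lives, so f = (1/2)^2 = 0.25.
At steady state, R = 1/(1 − 0.25) = 4/3.
Single-dose peak C₀ = D/Vd = 600/50 = 12 mg/L.
Steady-state peak Cmax,ss = C₀·R = 12 × 4/3 ≈ 16.000 mg/L.
Steady-state trough Cmin,ss = Cmax,ss·f ≈ 16.000 × 0.25 ≈ 4.000 mg/L.
Trough 4.0 mg/L vs MEC 5 mg/L: subtherapeutic.

4.0 mg/L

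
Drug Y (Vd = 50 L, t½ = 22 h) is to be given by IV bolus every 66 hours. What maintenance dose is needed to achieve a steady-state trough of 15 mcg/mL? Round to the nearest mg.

5250 mg

τ/t½ = 66/22 ≈ 3, so f = (1/2)^(66/22) ≈ 0.125000.
Cmin,ss = (D/Vd)·f/(1−f), so D = Cmin,ss·Vd·(1−f)/f.
D = 15 × 50 × (1−f)/f ≈ 15 × 50 × 7.00000 ≈ 5250.00 mg.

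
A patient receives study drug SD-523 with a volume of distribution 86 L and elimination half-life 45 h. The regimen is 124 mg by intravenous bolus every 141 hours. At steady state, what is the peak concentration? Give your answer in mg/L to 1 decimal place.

k = ln2/t½ = ln2/45 ≈ 0.015403 h⁻¹; fraction remaining f = e^(−kτ) = e^(−0.015403×141) ≈ 0.1140.
At steady state, accumulation factor R = 1/(1 − e^(−kτ)) ≈ 1.1287.
Each bolus raises the concentration by D/Vd = 124/86 ≈ 1.442 mg/L.
Cmax,ss = C₀/(1 − f) ≈ 1.442/0.8860 ≈ 1.628 mg/L.

1.6 mg/L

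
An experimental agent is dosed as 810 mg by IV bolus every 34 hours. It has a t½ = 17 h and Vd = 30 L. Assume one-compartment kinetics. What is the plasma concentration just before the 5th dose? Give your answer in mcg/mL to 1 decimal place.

9.0 mcg/mL

f = (1/2)^(τ/t½) = (1/2)^(34/17) ≈ 0.2500.
C₀ = D/Vd = 810/30 ≈ 27.000 mcg/mL.
Before the 5th dose, 4 doses have been given. Superposition: Cmin = C₀·(f + f² + … + f^4).
≈ 27.000 × (0.2500 + 0.0625 + 0.0156 + 0.0039) ≈ 27.000 × 0.3320 ≈ 8.964 mcg/mL.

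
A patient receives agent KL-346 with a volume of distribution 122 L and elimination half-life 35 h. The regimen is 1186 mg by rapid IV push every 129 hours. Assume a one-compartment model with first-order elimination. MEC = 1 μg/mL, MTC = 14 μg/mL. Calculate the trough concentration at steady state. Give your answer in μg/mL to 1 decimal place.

0.8 μg/mL

τ/t½ = 129/35 ≈ 3.6857, so fraction remaining f = (1/2)^(129/35) ≈ 0.0777.
Each bolus raises the concentration by D/Vd = 1186/122 ≈ 9.721 μg/mL.
Steady-state trough Cmin,ss = C₀·f/(1−f) ≈ 9.721 × 0.0777/0.9223 ≈ 0.819 μg/mL.
Trough 0.8 μg/mL vs MEC 1 μg/mL: subtherapeutic.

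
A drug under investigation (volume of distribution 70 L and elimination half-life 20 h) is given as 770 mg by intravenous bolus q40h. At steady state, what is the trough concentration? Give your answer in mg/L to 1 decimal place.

The dosing interval is 2 half-lives, so f = 2^(−2) = 0.25.
Accumulation ratio R = 1/(1 − f) = 1/0.75 = 4/3.
Single-dose peak C₀ = D/Vd = 770/70 = 11 mg/L.
Steady-state peak Cmax,ss = C₀·R = 11 × 4/3 ≈ 14.667 mg/L.
Steady-state trough Cmin,ss = Cmax,ss·f ≈ 14.667 × 0.25 ≈ 3.667 mg/L.

3.7 mg/L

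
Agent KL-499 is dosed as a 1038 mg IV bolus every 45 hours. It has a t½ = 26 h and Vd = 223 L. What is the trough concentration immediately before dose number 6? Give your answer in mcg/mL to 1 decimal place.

f = (1/2)^(τ/t½) = (1/2)^(45/26) ≈ 0.3013.
C₀ = D/Vd = 1038/223 ≈ 4.655 mcg/mL.
Before the 6th dose, 5 doses have been given. Superposition: Cmin = C₀·(f + f² + … + f^5).
≈ 4.655 × (0.3013 + 0.0908 + 0.0274 + 0.0082 + 0.0025) ≈ 4.655 × 0.4302 ≈ 2.003 mcg/mL.

2.0 mcg/mL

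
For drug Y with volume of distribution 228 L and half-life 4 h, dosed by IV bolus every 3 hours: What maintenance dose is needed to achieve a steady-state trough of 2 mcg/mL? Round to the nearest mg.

τ/t½ = 3/4 ≈ 0.75, so f = (1/2)^(3/4) ≈ 0.594604.
Cmin,ss = (D/Vd)·f/(1−f), so D = Cmin,ss·Vd·(1−f)/f.
D = 2 × 228 × (1−f)/f ≈ 2 × 228 × 0.68179 ≈ 310.90 mg.

311 mg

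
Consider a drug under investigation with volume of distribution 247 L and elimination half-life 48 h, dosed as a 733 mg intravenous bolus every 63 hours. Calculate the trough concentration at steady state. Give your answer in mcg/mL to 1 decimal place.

k = ln2/t½ = ln2/48 ≈ 0.014441 h⁻¹; fraction remaining f = e^(−kτ) = e^(−0.014441×63) ≈ 0.4026.
At steady state, accumulation factor R = 1/(1 − e^(−kτ)) ≈ 1.6739.
Each bolus raises the concentration by D/Vd = 733/247 ≈ 2.968 mcg/mL.
Steady-state peak Cmax,ss = C₀·R ≈ 2.968 × 1.6739 ≈ 4.968 mcg/mL.
Steady-state trough Cmin,ss = Cmax,ss·f ≈ 4.968 × 0.4026 ≈ 2.000 mcg/mL.

2.0 mcg/mL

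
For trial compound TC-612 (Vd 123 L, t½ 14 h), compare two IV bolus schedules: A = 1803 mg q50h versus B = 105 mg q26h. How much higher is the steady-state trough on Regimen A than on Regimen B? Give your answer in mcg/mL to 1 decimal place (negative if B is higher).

Regimen A: f = (1/2)^(50/14) ≈ 0.0841; Cmin,ss = (1803/123)·f/(1−f) ≈ 1.346 mcg/mL.
Regimen B: f = (1/2)^(26/14) ≈ 0.2760; Cmin,ss = (105/123)·f/(1−f) ≈ 0.325 mcg/mL.
Difference ≈ 1.346 − 0.325 ≈ 1.021 mcg/mL.

1.0 mcg/mL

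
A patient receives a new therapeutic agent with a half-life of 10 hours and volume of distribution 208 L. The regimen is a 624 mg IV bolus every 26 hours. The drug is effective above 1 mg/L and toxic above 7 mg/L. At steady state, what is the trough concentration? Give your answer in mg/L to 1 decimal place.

0.6 mg/L

Over one 26-h interval, 26/10 ≈ 2.6 half-lives elapse, leaving f ≈ 0.1649 of each dose.
At steady state, accumulation factor R = 1/(1 − e^(−kτ)) ≈ 1.1975.
Each bolus raises the concentration by D/Vd = 624/208 ≈ 3.000 mg/L.
Cmax,ss = C₀/(1 − f) ≈ 3.000/0.8351 ≈ 3.592 mg/L.
One interval later, Cmin,ss = Cmax,ss·e^(−kτ) ≈ 3.592 × 0.1649 ≈ 0.592 mg/L.
Trough 0.6 mg/L vs MEC 1 mg/L: subtherapeutic.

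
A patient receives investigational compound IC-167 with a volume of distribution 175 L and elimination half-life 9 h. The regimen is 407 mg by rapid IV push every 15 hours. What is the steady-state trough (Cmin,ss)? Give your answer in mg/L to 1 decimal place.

k = ln2/t½ = ln2/9 ≈ 0.077016 h⁻¹; fraction remaining f = e^(−kτ) = e^(−0.077016×15) ≈ 0.3150.
At steady state, accumulation factor R = 1/(1 − e^(−kτ)) ≈ 1.4599.
Each bolus raises the concentration by D/Vd = 407/175 ≈ 2.326 mg/L.
Cmax,ss = C₀/(1 − f) ≈ 2.326/0.6850 ≈ 3.396 mg/L.
One interval later, Cmin,ss = Cmax,ss·e^(−kτ) ≈ 3.396 × 0.3150 ≈ 1.070 mg/L.

1.1 mg/L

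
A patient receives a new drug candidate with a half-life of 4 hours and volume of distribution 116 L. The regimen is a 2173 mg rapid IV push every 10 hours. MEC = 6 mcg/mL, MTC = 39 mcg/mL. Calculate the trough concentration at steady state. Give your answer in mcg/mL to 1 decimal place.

4.0 mcg/mL

k = ln2/t½ = ln2/4 ≈ 0.173287 h⁻¹; fraction remaining f = e^(−kτ) = e^(−0.173287×10) ≈ 0.1768.
At steady state, accumulation factor R = 1/(1 − e^(−kτ)) ≈ 1.2148.
Each bolus raises the concentration by D/Vd = 2173/116 ≈ 18.733 mcg/mL.
Cmax,ss = C₀/(1 − f) ≈ 18.733/0.8232 ≈ 22.756 mcg/mL.
One interval later, Cmin,ss = Cmax,ss·e^(−kτ) ≈ 22.756 × 0.1768 ≈ 4.023 mcg/mL.
Trough 4.0 mcg/mL vs MEC 6 mcg/mL: subtherapeutic.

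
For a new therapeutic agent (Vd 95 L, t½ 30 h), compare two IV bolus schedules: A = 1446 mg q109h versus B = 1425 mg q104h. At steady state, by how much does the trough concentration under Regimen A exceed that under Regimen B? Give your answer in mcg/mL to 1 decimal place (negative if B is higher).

-0.2 mcg/mL

Regimen A: f = (1/2)^(109/30) ≈ 0.0806; Cmin,ss = (1446/95)·f/(1−f) ≈ 1.334 mcg/mL.
Regimen B: f = (1/2)^(104/30) ≈ 0.0905; Cmin,ss = (1425/95)·f/(1−f) ≈ 1.493 mcg/mL.
Difference ≈ 1.334 − 1.493 ≈ -0.159 mcg/mL.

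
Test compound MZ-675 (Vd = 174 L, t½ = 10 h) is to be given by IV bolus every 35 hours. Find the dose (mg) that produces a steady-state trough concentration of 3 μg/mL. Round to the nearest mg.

τ/t½ = 35/10 ≈ 3.5, so f = (1/2)^(35/10) ≈ 0.088388.
Cmin,ss = (D/Vd)·f/(1−f), so D = Cmin,ss·Vd·(1−f)/f.
D = 3 × 174 × (1−f)/f ≈ 3 × 174 × 10.31375 ≈ 5383.78 mg.

5384 mg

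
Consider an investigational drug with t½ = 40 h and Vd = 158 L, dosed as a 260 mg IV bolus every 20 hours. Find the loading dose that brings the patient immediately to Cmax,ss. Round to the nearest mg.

888 mg

f = (1/2)^(20/40) ≈ 0.707107; accumulation ratio R = 1/(1−f) ≈ 3.41422.
Loading dose to hit Cmax,ss on first dose: D_load = D_maint·R ≈ 260 × 3.41422 ≈ 887.70 mg.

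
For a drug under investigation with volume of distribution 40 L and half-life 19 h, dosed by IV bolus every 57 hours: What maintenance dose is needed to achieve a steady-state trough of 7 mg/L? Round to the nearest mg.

1960 mg

τ/t½ = 57/19 ≈ 3, so f = (1/2)^(57/19) ≈ 0.125000.
Cmin,ss = (D/Vd)·f/(1−f), so D = Cmin,ss·Vd·(1−f)/f.
D = 7 × 40 × (1−f)/f ≈ 7 × 40 × 7.00000 ≈ 1960.00 mg.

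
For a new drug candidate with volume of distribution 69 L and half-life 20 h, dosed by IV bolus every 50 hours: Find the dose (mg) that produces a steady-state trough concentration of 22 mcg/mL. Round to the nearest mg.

τ/t½ = 50/20 ≈ 2.5, so f = (1/2)^(50/20) ≈ 0.176777.
Cmin,ss = (D/Vd)·f/(1−f), so D = Cmin,ss·Vd·(1−f)/f.
D = 22 × 69 × (1−f)/f ≈ 22 × 69 × 4.65684 ≈ 7069.08 mg.

7069 mg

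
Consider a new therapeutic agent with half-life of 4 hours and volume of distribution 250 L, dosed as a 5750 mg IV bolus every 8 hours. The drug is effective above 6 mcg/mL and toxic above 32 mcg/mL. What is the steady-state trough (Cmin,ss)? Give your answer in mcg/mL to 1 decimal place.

7.7 mcg/mL

The dosing interval is 2 half-lives, so f = 2^(−2) = 0.25.
Accumulation ratio R = 1/(1 − f) = 1/0.75 = 4/3.
Single-dose peak C₀ = D/Vd = 5750/250 = 23 mcg/mL.
Steady-state peak Cmax,ss = C₀·R = 23 × 4/3 ≈ 30.667 mcg/mL.
Steady-state trough Cmin,ss = Cmax,ss·f ≈ 30.667 × 0.25 ≈ 7.667 mcg/mL.
Trough 7.7 mcg/mL vs MEC 6 mcg/mL: adequate.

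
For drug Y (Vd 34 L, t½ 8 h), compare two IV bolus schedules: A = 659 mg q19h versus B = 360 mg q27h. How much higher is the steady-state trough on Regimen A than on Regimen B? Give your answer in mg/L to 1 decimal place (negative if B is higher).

Regimen A: f = (1/2)^(19/8) ≈ 0.1928; Cmin,ss = (659/34)·f/(1−f) ≈ 4.629 mg/L.
Regimen B: f = (1/2)^(27/8) ≈ 0.0964; Cmin,ss = (360/34)·f/(1−f) ≈ 1.130 mg/L.
Difference ≈ 4.629 − 1.130 ≈ 3.499 mg/L.

3.5 mg/L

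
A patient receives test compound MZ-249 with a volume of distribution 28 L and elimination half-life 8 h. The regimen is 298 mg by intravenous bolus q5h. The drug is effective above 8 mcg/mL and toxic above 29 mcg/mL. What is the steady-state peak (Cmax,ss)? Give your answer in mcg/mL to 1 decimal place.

30.3 mcg/mL

Over one 5-h interval, 5/8 ≈ 0.625 half-lives elapse, leaving f ≈ 0.6484 of each dose.
At steady state, accumulation factor R = 1/(1 − e^(−kτ)) ≈ 2.8441.
Each bolus raises the concentration by D/Vd = 298/28 ≈ 10.643 mcg/mL.
Steady-state peak Cmax,ss = C₀·R ≈ 10.643 × 2.8441 ≈ 30.270 mcg/mL.
Peak 30.3 mcg/mL vs MTC 29 mcg/mL: exceeds toxic threshold.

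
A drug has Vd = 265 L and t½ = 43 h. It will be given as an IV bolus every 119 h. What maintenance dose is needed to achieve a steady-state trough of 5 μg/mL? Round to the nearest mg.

τ/t½ = 119/43 ≈ 2.7674, so f = (1/2)^(119/43) ≈ 0.146865.
Cmin,ss = (D/Vd)·f/(1−f), so D = Cmin,ss·Vd·(1−f)/f.
D = 5 × 265 × (1−f)/f ≈ 5 × 265 × 5.80897 ≈ 7696.89 mg.

7697 mg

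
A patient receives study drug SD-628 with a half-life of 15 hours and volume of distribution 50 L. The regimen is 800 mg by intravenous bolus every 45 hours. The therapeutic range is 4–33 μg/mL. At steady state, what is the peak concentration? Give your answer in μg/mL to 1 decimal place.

The dosing interval is 3 half-lives, so f = 2^(−3) = 0.125.
Accumulation ratio R = 1/(1 − f) = 1/0.875 = 8/7.
Single-dose peak C₀ = D/Vd = 800/50 = 16 μg/mL.
Steady-state peak Cmax,ss = C₀·R = 16 × 8/7 ≈ 18.286 μg/mL.
Peak 18.3 μg/mL vs MTC 33 μg/mL: below toxic threshold.

18.3 μg/mL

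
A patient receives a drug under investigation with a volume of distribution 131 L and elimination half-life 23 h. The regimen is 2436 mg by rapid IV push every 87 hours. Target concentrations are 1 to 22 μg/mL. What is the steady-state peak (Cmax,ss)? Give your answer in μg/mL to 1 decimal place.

20.1 μg/mL

τ/t½ = 87/23 ≈ 3.7826, so fraction remaining f = (1/2)^(87/23) ≈ 0.0727.
At steady state, accumulation factor R = 1/(1 − e^(−kτ)) ≈ 1.0784.
Single-dose peak C₀ = D/Vd = 2436/131 ≈ 18.595 μg/mL.
Cmax,ss = C₀/(1 − f) ≈ 18.595/0.9273 ≈ 20.053 μg/mL.
Peak 20.1 μg/mL vs MTC 22 μg/mL: below toxic threshold.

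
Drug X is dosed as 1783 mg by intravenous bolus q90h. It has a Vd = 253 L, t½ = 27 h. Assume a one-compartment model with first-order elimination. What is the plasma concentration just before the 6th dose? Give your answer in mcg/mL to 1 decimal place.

0.8 mcg/mL

f = (1/2)^(τ/t½) = (1/2)^(90/27) ≈ 0.0992.
C₀ = D/Vd = 1783/253 ≈ 7.047 mcg/mL.
Before the 6th dose, 5 doses have been given. Superposition: Cmin = C₀·(f + f² + … + f^5).
≈ 7.047 × (0.0992 + 0.0098 + 0.0010 + 0.0001 + 0.0000) ≈ 7.047 × 0.1101 ≈ 0.776 mcg/mL.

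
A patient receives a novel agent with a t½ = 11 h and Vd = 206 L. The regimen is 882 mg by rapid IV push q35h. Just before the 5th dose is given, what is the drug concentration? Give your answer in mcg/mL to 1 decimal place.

0.5 mcg/mL

f = (1/2)^(τ/t½) = (1/2)^(35/11) ≈ 0.1102.
C₀ = D/Vd = 882/206 ≈ 4.282 mcg/mL.
Before the 5th dose, 4 doses have been given. Superposition: Cmin = C₀·(f + f² + … + f^4).
≈ 4.282 × (0.1102 + 0.0121 + 0.0013 + 0.0001) ≈ 4.282 × 0.1237 ≈ 0.530 mcg/mL.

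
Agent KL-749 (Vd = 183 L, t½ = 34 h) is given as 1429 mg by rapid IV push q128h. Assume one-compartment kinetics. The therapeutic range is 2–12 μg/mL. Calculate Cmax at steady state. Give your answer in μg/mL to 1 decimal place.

τ/t½ = 128/34 ≈ 3.7647, so fraction remaining f = (1/2)^(128/34) ≈ 0.0736.
Accumulation ratio R = 1/(1 − f) ≈ 1/0.9264 ≈ 1.0794.
Each bolus raises the concentration by D/Vd = 1429/183 ≈ 7.809 μg/mL.
Steady-state peak Cmax,ss = C₀·R ≈ 7.809 × 1.0794 ≈ 8.429 μg/mL.
Peak 8.4 μg/mL vs MTC 12 μg/mL: below toxic threshold.

8.4 μg/mL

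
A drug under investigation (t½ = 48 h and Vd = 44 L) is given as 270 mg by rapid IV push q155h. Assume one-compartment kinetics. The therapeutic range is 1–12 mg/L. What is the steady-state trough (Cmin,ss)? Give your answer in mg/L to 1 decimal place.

τ/t½ = 155/48 ≈ 3.2292, so fraction remaining f = (1/2)^(155/48) ≈ 0.1066.
Accumulation ratio R = 1/(1 − f) ≈ 1/0.8934 ≈ 1.1193.
Each bolus raises the concentration by D/Vd = 270/44 ≈ 6.136 mg/L.
Cmax,ss = C₀/(1 − f) ≈ 6.136/0.8934 ≈ 6.868 mg/L.
Steady-state trough Cmin,ss = Cmax,ss·f ≈ 6.868 × 0.1066 ≈ 0.732 mg/L.
Trough 0.7 mg/L vs MEC 1 mg/L: subtherapeutic.

0.7 mg/L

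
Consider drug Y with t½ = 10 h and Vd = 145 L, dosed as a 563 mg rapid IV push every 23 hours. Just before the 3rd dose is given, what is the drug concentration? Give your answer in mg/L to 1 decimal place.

f = (1/2)^(τ/t½) = (1/2)^(23/10) ≈ 0.2031.
C₀ = D/Vd = 563/145 ≈ 3.883 mg/L.
Before the 3rd dose, 2 doses have been given. Superposition: Cmin = C₀·(f + f²).
≈ 3.883 × (0.2031 + 0.0412) ≈ 3.883 × 0.2443 ≈ 0.949 mg/L.

0.9 mg/L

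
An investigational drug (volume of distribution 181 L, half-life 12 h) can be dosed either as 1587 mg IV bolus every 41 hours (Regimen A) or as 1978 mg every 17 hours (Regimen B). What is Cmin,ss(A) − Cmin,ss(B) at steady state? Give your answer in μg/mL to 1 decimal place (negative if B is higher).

-5.6 μg/mL

Regimen A: f = (1/2)^(41/12) ≈ 0.0936; Cmin,ss = (1587/181)·f/(1−f) ≈ 0.905 μg/mL.
Regimen B: f = (1/2)^(17/12) ≈ 0.3746; Cmin,ss = (1978/181)·f/(1−f) ≈ 6.546 μg/mL.
Difference ≈ 0.905 − 6.546 ≈ -5.641 μg/mL.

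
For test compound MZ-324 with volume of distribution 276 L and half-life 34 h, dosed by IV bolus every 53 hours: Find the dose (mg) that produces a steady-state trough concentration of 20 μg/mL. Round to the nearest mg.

τ/t½ = 53/34 ≈ 1.5588, so f = (1/2)^(53/34) ≈ 0.339428.
Cmin,ss = (D/Vd)·f/(1−f), so D = Cmin,ss·Vd·(1−f)/f.
D = 20 × 276 × (1−f)/f ≈ 20 × 276 × 1.94613 ≈ 10742.64 mg.

10743 mg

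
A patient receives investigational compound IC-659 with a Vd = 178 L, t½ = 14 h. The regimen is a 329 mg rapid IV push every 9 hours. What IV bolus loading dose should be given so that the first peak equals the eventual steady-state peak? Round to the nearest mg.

915 mg

f = (1/2)^(9/14) ≈ 0.640443; accumulation ratio R = 1/(1−f) ≈ 2.78120.
Loading dose to hit Cmax,ss on first dose: D_load = D_maint·R ≈ 329 × 2.78120 ≈ 915.01 mg.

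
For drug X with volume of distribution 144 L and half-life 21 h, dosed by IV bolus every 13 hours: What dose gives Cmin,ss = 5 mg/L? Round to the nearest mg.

τ/t½ = 13/21 ≈ 0.61905, so f = (1/2)^(13/21) ≈ 0.651101.
Cmin,ss = (D/Vd)·f/(1−f), so D = Cmin,ss·Vd·(1−f)/f.
D = 5 × 144 × (1−f)/f ≈ 5 × 144 × 0.53586 ≈ 385.82 mg.

386 mg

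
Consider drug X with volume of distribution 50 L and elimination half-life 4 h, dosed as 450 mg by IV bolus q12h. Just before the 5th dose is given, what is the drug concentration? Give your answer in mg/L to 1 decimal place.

1.3 mg/L

f = (1/2)^(τ/t½) = (1/2)^(12/4) ≈ 0.1250.
C₀ = D/Vd = 450/50 ≈ 9.000 mg/L.
Before the 5th dose, 4 doses have been given. Superposition: Cmin = C₀·(f + f² + … + f^4).
≈ 9.000 × (0.1250 + 0.0156 + 0.0020 + 0.0002) ≈ 9.000 × 0.1428 ≈ 1.285 mg/L.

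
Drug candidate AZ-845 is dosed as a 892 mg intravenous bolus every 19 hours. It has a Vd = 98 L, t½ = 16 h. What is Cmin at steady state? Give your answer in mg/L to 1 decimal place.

7.1 mg/L

τ/t½ = 19/16 ≈ 1.1875, so fraction remaining f = (1/2)^(19/16) ≈ 0.4391.
Accumulation ratio R = 1/(1 − f) ≈ 1/0.5609 ≈ 1.7828.
Single-dose peak C₀ = D/Vd = 892/98 ≈ 9.102 mg/L.
Steady-state peak Cmax,ss = C₀·R ≈ 9.102 × 1.7828 ≈ 16.227 mg/L.
Steady-state trough Cmin,ss = Cmax,ss·f ≈ 16.227 × 0.4391 ≈ 7.125 mg/L.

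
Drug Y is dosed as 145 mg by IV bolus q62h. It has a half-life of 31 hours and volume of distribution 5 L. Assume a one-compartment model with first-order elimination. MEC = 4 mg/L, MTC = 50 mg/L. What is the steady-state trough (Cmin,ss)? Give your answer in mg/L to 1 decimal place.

9.7 mg/L

τ = 62 h = 2 half-lives, so f = (1/2)^2 = 0.25.
At steady state, R = 1/(1 − 0.25) = 4/3.
Single-dose peak C₀ = D/Vd = 145/5 = 29 mg/L.
Steady-state peak Cmax,ss = C₀·R = 29 × 4/3 ≈ 38.667 mg/L.
Steady-state trough Cmin,ss = Cmax,ss·f ≈ 38.667 × 0.25 ≈ 9.667 mg/L.
Trough 9.7 mg/L vs MEC 4 mg/L: adequate.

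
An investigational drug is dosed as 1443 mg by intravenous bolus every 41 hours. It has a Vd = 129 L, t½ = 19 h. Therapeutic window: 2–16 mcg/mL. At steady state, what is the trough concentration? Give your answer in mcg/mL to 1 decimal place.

τ/t½ = 41/19 ≈ 2.1579, so fraction remaining f = (1/2)^(41/19) ≈ 0.2241.
Each bolus raises the concentration by D/Vd = 1443/129 ≈ 11.186 mcg/mL.
Steady-state trough Cmin,ss = C₀·f/(1−f) ≈ 11.186 × 0.2241/0.7759 ≈ 3.231 mcg/mL.
Trough 3.2 mcg/mL vs MEC 2 mcg/mL: adequate.

3.2 mcg/mL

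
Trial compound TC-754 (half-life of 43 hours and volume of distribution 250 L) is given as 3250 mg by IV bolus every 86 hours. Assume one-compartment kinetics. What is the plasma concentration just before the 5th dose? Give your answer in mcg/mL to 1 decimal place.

4.3 mcg/mL

f = (1/2)^(τ/t½) = (1/2)^(86/43) ≈ 0.2500.
C₀ = D/Vd = 3250/250 ≈ 13.000 mcg/mL.
Before the 5th dose, 4 doses have been given. Superposition: Cmin = C₀·(f + f² + … + f^4).
≈ 13.000 × (0.2500 + 0.0625 + 0.0156 + 0.0039) ≈ 13.000 × 0.3320 ≈ 4.316 mcg/mL.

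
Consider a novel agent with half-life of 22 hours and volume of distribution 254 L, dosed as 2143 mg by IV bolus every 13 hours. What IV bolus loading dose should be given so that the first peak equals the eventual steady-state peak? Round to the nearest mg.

6377 mg

f = (1/2)^(13/22) ≈ 0.663924; accumulation ratio R = 1/(1−f) ≈ 2.97552.
Loading dose to hit Cmax,ss on first dose: D_load = D_maint·R ≈ 2143 × 2.97552 ≈ 6376.54 mg.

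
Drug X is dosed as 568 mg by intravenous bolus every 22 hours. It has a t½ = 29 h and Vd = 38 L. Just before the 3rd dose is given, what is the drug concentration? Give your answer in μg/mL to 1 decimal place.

14.1 μg/mL

f = (1/2)^(τ/t½) = (1/2)^(22/29) ≈ 0.5911.
C₀ = D/Vd = 568/38 ≈ 14.947 μg/mL.
Before the 3rd dose, 2 doses have been given. Superposition: Cmin = C₀·(f + f²).
≈ 14.947 × (0.5911 + 0.3494) ≈ 14.947 × 0.9405 ≈ 14.058 μg/mL.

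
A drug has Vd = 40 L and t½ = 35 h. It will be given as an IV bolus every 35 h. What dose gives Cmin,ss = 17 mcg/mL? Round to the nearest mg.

680 mg

τ/t½ = 35/35 ≈ 1, so f = (1/2)^(35/35) ≈ 0.500000.
Cmin,ss = (D/Vd)·f/(1−f), so D = Cmin,ss·Vd·(1−f)/f.
D = 17 × 40 × (1−f)/f ≈ 17 × 40 × 1.00000 ≈ 680.00 mg.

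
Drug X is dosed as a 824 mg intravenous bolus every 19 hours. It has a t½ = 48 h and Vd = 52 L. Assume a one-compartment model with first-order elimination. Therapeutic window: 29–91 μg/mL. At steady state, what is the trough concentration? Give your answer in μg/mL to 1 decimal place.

50.2 μg/mL

τ/t½ = 19/48 ≈ 0.39583, so fraction remaining f = (1/2)^(19/48) ≈ 0.7601.
Each bolus raises the concentration by D/Vd = 824/52 ≈ 15.846 μg/mL.
Steady-state trough Cmin,ss = C₀·f/(1−f) ≈ 15.846 × 0.7601/0.2399 ≈ 50.207 μg/mL.
Trough 50.2 μg/mL vs MEC 29 μg/mL: adequate.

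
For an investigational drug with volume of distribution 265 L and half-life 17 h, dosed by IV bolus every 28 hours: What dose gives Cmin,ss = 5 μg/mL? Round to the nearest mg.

τ/t½ = 28/17 ≈ 1.6471, so f = (1/2)^(28/17) ≈ 0.319290.
Cmin,ss = (D/Vd)·f/(1−f), so D = Cmin,ss·Vd·(1−f)/f.
D = 5 × 265 × (1−f)/f ≈ 5 × 265 × 2.13195 ≈ 2824.83 mg.

2825 mg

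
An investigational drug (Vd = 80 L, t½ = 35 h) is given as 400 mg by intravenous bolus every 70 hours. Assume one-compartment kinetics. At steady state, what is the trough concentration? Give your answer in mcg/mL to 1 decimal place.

1.7 mcg/mL

τ = 70 h = 2 half-lives, so f = (1/2)^2 = 0.25.
At steady state, R = 1/(1 − 0.25) = 4/3.
Single-dose peak C₀ = D/Vd = 400/80 = 5 mcg/mL.
Steady-state peak Cmax,ss = C₀·R = 5 × 4/3 ≈ 6.667 mcg/mL.
Steady-state trough Cmin,ss = Cmax,ss·f ≈ 6.667 × 0.25 ≈ 1.667 mcg/mL.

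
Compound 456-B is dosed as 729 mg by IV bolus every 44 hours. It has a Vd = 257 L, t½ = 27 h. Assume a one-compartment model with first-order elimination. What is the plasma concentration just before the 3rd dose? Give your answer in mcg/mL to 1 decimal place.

1.2 mcg/mL

f = (1/2)^(τ/t½) = (1/2)^(44/27) ≈ 0.3232.
C₀ = D/Vd = 729/257 ≈ 2.837 mcg/mL.
Before the 3rd dose, 2 doses have been given. Superposition: Cmin = C₀·(f + f²).
≈ 2.837 × (0.3232 + 0.1045) ≈ 2.837 × 0.4277 ≈ 1.213 mcg/mL.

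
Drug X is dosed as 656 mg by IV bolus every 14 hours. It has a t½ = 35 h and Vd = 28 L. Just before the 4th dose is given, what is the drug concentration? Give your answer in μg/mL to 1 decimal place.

41.4 μg/mL

f = (1/2)^(τ/t½) = (1/2)^(14/35) ≈ 0.7579.
C₀ = D/Vd = 656/28 ≈ 23.429 μg/mL.
Before the 4th dose, 3 doses have been given. Superposition: Cmin = C₀·(f + f² + … + f^3).
≈ 23.429 × (0.7579 + 0.5744 + 0.4353) ≈ 23.429 × 1.7676 ≈ 41.413 μg/mL.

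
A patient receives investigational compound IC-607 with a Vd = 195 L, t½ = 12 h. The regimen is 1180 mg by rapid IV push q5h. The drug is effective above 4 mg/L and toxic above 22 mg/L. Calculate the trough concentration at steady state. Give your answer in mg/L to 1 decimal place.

18.1 mg/L

τ/t½ = 5/12 ≈ 0.41667, so fraction remaining f = (1/2)^(5/12) ≈ 0.7492.
At steady state, accumulation factor R = 1/(1 − e^(−kτ)) ≈ 3.9872.
Single-dose peak C₀ = D/Vd = 1180/195 ≈ 6.051 mg/L.
Steady-state peak Cmax,ss = C₀·R ≈ 6.051 × 3.9872 ≈ 24.127 mg/L.
One interval later, Cmin,ss = Cmax,ss·e^(−kτ) ≈ 24.127 × 0.7492 ≈ 18.076 mg/L.
Trough 18.1 mg/L vs MEC 4 mg/L: adequate.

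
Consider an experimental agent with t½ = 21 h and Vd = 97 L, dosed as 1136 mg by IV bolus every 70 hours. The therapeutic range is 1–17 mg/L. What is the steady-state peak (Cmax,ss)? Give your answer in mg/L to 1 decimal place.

τ/t½ = 70/21 ≈ 3.3333, so fraction remaining f = (1/2)^(70/21) ≈ 0.0992.
Accumulation ratio R = 1/(1 − f) ≈ 1/0.9008 ≈ 1.1101.
Single-dose peak C₀ = D/Vd = 1136/97 ≈ 11.711 mg/L.
Steady-state peak Cmax,ss = C₀·R ≈ 11.711 × 1.1101 ≈ 13.000 mg/L.
Peak 13.0 mg/L vs MTC 17 mg/L: below toxic threshold.

13.0 mg/L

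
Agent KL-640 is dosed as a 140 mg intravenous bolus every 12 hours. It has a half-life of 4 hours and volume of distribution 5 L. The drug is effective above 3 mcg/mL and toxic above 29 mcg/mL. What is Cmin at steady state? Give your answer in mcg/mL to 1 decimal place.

The dosing interval is 3 half-lives, so f = 2^(−3) = 0.125.
At steady state, R = 1/(1 − 0.125) = 8/7.
Single-dose peak C₀ = D/Vd = 140/5 = 28 mcg/mL.
Steady-state peak Cmax,ss = C₀·R = 28 × 8/7 ≈ 32.000 mcg/mL.
Steady-state trough Cmin,ss = Cmax,ss·f ≈ 32.000 × 0.125 ≈ 4.000 mcg/mL.
Trough 4.0 mcg/mL vs MEC 3 mcg/mL: adequate.

4.0 mcg/mL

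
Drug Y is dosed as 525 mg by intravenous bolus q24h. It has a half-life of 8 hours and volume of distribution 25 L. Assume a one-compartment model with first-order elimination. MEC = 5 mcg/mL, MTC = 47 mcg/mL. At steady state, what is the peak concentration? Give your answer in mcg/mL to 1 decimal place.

τ = 24 h = 3 half-lives, so f = (1/2)^3 = 0.125.
At steady state, R = 1/(1 − 0.125) = 8/7.
Single-dose peak C₀ = D/Vd = 525/25 = 21 mcg/mL.
Steady-state peak Cmax,ss = C₀·R = 21 × 8/7 ≈ 24.000 mcg/mL.
Peak 24.0 mcg/mL vs MTC 47 mcg/mL: below toxic threshold.

24.0 mcg/mL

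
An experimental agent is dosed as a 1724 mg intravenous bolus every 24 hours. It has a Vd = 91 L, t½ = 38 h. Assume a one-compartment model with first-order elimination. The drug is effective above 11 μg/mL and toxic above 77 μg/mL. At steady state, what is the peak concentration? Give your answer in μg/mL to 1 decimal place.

53.4 μg/mL

k = ln2/t½ = ln2/38 ≈ 0.018241 h⁻¹; fraction remaining f = e^(−kτ) = e^(−0.018241×24) ≈ 0.6455.
Accumulation ratio R = 1/(1 − f) ≈ 1/0.3545 ≈ 2.8209.
Single-dose peak C₀ = D/Vd = 1724/91 ≈ 18.945 μg/mL.
Cmax,ss = C₀/(1 − f) ≈ 18.945/0.3545 ≈ 53.441 μg/mL.
Peak 53.4 μg/mL vs MTC 77 μg/mL: below toxic threshold.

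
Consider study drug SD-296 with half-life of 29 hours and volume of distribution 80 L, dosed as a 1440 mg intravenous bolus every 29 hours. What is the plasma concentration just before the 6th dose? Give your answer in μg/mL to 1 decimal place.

f = (1/2)^(τ/t½) = (1/2)^(29/29) ≈ 0.5000.
C₀ = D/Vd = 1440/80 ≈ 18.000 μg/mL.
Before the 6th dose, 5 doses have been given. Superposition: Cmin = C₀·(f + f² + … + f^5).
≈ 18.000 × (0.5000 + 0.2500 + 0.1250 + 0.0625 + 0.0313) ≈ 18.000 × 0.9688 ≈ 17.438 μg/mL.

17.4 μg/mL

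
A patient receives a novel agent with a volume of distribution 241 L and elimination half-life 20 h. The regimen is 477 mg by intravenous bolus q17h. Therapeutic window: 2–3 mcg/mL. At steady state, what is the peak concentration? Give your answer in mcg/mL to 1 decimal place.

Over one 17-h interval, 17/20 ≈ 0.85 half-lives elapse, leaving f ≈ 0.5548 of each dose.
Accumulation ratio R = 1/(1 − f) ≈ 1/0.4452 ≈ 2.2462.
Each bolus raises the concentration by D/Vd = 477/241 ≈ 1.979 mcg/mL.
Steady-state peak Cmax,ss = C₀·R ≈ 1.979 × 2.2462 ≈ 4.445 mcg/mL.
Peak 4.4 mcg/mL vs MTC 3 mcg/mL: exceeds toxic threshold.

4.4 mcg/mL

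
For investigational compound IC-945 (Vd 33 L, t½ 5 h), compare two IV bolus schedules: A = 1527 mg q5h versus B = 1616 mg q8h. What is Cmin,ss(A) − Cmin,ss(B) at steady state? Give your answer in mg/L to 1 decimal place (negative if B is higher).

22.2 mg/L

Regimen A: f = (1/2)^(5/5) ≈ 0.5000; Cmin,ss = (1527/33)·f/(1−f) ≈ 46.273 mg/L.
Regimen B: f = (1/2)^(8/5) ≈ 0.3299; Cmin,ss = (1616/33)·f/(1−f) ≈ 24.108 mg/L.
Difference ≈ 46.273 − 24.108 ≈ 22.165 mg/L.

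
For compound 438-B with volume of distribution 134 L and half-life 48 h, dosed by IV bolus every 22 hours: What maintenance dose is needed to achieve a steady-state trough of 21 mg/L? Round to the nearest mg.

τ/t½ = 22/48 ≈ 0.45833, so f = (1/2)^(22/48) ≈ 0.727827.
Cmin,ss = (D/Vd)·f/(1−f), so D = Cmin,ss·Vd·(1−f)/f.
D = 21 × 134 × (1−f)/f ≈ 21 × 134 × 0.37395 ≈ 1052.30 mg.

1052 mg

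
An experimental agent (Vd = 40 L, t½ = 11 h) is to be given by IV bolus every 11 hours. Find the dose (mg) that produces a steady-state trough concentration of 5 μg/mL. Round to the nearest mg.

200 mg

τ/t½ = 11/11 ≈ 1, so f = (1/2)^(11/11) ≈ 0.500000.
Cmin,ss = (D/Vd)·f/(1−f), so D = Cmin,ss·Vd·(1−f)/f.
D = 5 × 40 × (1−f)/f ≈ 5 × 40 × 1.00000 ≈ 200.00 mg.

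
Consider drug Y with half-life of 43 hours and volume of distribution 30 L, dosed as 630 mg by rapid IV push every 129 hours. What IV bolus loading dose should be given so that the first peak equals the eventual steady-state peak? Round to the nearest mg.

720 mg

f = (1/2)^(129/43) ≈ 0.125000; accumulation ratio R = 1/(1−f) ≈ 1.14286.
Loading dose to hit Cmax,ss on first dose: D_load = D_maint·R ≈ 630 × 1.14286 ≈ 720.00 mg.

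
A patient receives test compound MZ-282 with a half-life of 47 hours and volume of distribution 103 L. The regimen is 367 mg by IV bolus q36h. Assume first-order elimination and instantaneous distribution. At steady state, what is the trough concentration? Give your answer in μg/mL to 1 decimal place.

τ/t½ = 36/47 ≈ 0.76596, so fraction remaining f = (1/2)^(36/47) ≈ 0.5881.
Each bolus raises the concentration by D/Vd = 367/103 ≈ 3.563 μg/mL.
Steady-state trough Cmin,ss = C₀·f/(1−f) ≈ 3.563 × 0.5881/0.4119 ≈ 5.087 μg/mL.

5.1 μg/mL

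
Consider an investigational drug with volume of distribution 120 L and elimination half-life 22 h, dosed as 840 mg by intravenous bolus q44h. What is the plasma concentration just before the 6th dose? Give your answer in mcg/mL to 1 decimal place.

f = (1/2)^(τ/t½) = (1/2)^(44/22) ≈ 0.2500.
C₀ = D/Vd = 840/120 ≈ 7.000 mcg/mL.
Before the 6th dose, 5 doses have been given. Superposition: Cmin = C₀·(f + f² + … + f^5).
≈ 7.000 × (0.2500 + 0.0625 + 0.0156 + 0.0039 + 0.0010) ≈ 7.000 × 0.3330 ≈ 2.331 mcg/mL.

2.3 mcg/mL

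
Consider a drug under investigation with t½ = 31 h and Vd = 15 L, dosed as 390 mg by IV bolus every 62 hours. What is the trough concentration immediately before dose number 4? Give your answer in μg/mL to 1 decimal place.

f = (1/2)^(τ/t½) = (1/2)^(62/31) ≈ 0.2500.
C₀ = D/Vd = 390/15 ≈ 26.000 μg/mL.
Before the 4th dose, 3 doses have been given. Superposition: Cmin = C₀·(f + f² + … + f^3).
≈ 26.000 × (0.2500 + 0.0625 + 0.0156) ≈ 26.000 × 0.3281 ≈ 8.531 μg/mL.

8.5 μg/mL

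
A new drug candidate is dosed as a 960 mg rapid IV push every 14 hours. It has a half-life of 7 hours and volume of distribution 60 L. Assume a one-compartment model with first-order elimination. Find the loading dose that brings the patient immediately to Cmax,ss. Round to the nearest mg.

f = (1/2)^(14/7) ≈ 0.250000; accumulation ratio R = 1/(1−f) ≈ 1.33333.
Loading dose to hit Cmax,ss on first dose: D_load = D_maint·R ≈ 960 × 1.33333 ≈ 1280.00 mg.

1280 mg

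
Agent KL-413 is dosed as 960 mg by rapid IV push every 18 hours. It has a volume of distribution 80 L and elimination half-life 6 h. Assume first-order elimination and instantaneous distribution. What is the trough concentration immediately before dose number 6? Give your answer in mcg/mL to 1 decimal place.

1.7 mcg/mL

f = (1/2)^(τ/t½) = (1/2)^(18/6) ≈ 0.1250.
C₀ = D/Vd = 960/80 ≈ 12.000 mcg/mL.
Before the 6th dose, 5 doses have been given. Superposition: Cmin = C₀·(f + f² + … + f^5).
≈ 12.000 × (0.1250 + 0.0156 + 0.0020 + 0.0002 + 0.0000) ≈ 12.000 × 0.1428 ≈ 1.714 mcg/mL.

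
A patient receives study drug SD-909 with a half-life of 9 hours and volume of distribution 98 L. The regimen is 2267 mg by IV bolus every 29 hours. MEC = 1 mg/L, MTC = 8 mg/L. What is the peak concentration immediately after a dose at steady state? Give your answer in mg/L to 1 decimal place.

Over one 29-h interval, 29/9 ≈ 3.2222 half-lives elapse, leaving f ≈ 0.1072 of each dose.
At steady state, accumulation factor R = 1/(1 − e^(−kτ)) ≈ 1.1201.
Each bolus raises the concentration by D/Vd = 2267/98 ≈ 23.133 mg/L.
Cmax,ss = C₀/(1 − f) ≈ 23.133/0.8928 ≈ 25.911 mg/L.
Peak 25.9 mg/L vs MTC 8 mg/L: exceeds toxic threshold.

25.9 mg/L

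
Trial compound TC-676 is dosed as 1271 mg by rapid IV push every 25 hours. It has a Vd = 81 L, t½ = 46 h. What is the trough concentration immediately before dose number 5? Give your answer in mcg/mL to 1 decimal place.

26.7 mcg/mL

f = (1/2)^(τ/t½) = (1/2)^(25/46) ≈ 0.6861.
C₀ = D/Vd = 1271/81 ≈ 15.691 mcg/mL.
Before the 5th dose, 4 doses have been given. Superposition: Cmin = C₀·(f + f² + … + f^4).
≈ 15.691 × (0.6861 + 0.4707 + 0.3230 + 0.2216) ≈ 15.691 × 1.7014 ≈ 26.697 mcg/mL.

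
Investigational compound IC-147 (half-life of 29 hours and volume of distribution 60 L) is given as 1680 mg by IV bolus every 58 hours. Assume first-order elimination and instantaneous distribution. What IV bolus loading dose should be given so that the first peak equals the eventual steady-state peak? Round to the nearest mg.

2240 mg

f = (1/2)^(58/29) ≈ 0.250000; accumulation ratio R = 1/(1−f) ≈ 1.33333.
Loading dose to hit Cmax,ss on first dose: D_load = D_maint·R ≈ 1680 × 1.33333 ≈ 2239.99 mg.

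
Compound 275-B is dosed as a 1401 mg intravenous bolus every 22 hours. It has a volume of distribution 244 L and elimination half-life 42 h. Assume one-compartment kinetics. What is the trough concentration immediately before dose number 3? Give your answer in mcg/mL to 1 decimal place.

f = (1/2)^(τ/t½) = (1/2)^(22/42) ≈ 0.6955.
C₀ = D/Vd = 1401/244 ≈ 5.742 mcg/mL.
Before the 3rd dose, 2 doses have been given. Superposition: Cmin = C₀·(f + f²).
≈ 5.742 × (0.6955 + 0.4837) ≈ 5.742 × 1.1792 ≈ 6.771 mcg/mL.

6.8 mcg/mL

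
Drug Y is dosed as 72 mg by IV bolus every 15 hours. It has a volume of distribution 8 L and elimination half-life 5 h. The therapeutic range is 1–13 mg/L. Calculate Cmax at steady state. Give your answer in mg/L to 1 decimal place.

τ = 15 h = 3 half-lives, so f = (1/2)^3 = 0.125.
Accumulation ratio R = 1/(1 − f) = 1/0.875 = 8/7.
Single-dose peak C₀ = D/Vd = 72/8 = 9 mg/L.
Steady-state peak Cmax,ss = C₀·R = 9 × 8/7 ≈ 10.286 mg/L.
Peak 10.3 mg/L vs MTC 13 mg/L: below toxic threshold.

10.3 mg/L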